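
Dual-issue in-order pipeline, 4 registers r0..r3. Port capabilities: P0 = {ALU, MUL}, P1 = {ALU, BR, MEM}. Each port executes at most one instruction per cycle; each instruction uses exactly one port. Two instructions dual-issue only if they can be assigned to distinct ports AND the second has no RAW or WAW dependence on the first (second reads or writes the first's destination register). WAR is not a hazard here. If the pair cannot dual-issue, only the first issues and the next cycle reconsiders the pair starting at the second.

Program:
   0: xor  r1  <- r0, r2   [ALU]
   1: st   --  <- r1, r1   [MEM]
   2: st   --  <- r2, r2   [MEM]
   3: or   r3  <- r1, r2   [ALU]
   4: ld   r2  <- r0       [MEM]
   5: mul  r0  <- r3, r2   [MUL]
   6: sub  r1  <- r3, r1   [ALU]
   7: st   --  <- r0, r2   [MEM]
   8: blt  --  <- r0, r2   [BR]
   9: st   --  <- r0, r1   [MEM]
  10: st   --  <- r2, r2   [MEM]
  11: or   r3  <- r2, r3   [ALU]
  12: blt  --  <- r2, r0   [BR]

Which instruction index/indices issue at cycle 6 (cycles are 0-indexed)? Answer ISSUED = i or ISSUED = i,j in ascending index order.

ISSUED = 8

0. xor @i0  | RAW r1
1. st @i1  | no-port MEM/MEM
2. st/or @i2/i3  | pair
3. ld @i4  | RAW r2
4. mul/sub @i5/i6  | pair
5. st @i7  | no-port MEM/BR
6. blt @i8  | no-port BR/MEM
7. st @i9  | no-port MEM/MEM
8. st/or @i10/i11  | pair
9. blt @i12  | tail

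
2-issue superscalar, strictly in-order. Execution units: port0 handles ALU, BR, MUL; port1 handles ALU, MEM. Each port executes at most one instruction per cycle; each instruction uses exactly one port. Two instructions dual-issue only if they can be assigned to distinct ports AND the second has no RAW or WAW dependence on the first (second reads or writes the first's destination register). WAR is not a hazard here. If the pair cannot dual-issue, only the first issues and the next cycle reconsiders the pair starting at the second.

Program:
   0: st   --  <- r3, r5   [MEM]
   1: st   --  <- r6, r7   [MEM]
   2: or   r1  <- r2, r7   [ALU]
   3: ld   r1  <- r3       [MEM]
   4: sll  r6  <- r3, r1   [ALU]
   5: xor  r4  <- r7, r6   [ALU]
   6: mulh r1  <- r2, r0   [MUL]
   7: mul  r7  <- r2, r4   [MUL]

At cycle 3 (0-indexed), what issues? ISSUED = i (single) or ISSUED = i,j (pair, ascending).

[0] i0  st.MEM  -- no-port MEM/MEM
[1] i1,i2  st.MEM;or.ALU  -- dual
[2] i3  ld.MEM  -- RAW r1
[3] i4  sll.ALU  -- RAW r6
[4] i5,i6  xor.ALU;mulh.MUL  -- dual
[5] i7  mul.MUL  -- tail

ISSUED = 4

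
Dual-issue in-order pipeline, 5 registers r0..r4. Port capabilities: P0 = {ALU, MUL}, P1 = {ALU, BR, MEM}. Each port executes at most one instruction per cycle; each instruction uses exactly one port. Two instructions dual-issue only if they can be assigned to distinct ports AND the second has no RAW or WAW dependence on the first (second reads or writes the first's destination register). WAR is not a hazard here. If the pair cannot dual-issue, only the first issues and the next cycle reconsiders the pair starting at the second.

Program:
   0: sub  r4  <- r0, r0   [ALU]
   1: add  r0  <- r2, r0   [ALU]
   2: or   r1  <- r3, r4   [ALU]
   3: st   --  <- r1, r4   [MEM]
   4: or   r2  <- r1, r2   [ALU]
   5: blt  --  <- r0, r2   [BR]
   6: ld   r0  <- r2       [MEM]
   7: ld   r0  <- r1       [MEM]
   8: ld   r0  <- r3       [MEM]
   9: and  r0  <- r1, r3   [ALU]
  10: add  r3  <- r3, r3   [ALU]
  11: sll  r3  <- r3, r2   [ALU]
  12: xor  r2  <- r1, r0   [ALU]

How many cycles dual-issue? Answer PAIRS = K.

PAIRS = 4

0. sub/add @i0/i1  | pair
1. or @i2  | RAW r1
2. st/or @i3/i4  | pair
3. blt @i5  | no-port BR/MEM
4. ld @i6  | no-port MEM/MEM
5. ld @i7  | no-port MEM/MEM
6. ld @i8  | WAW r0
7. and/add @i9/i10  | pair
8. sll/xor @i11/i12  | pair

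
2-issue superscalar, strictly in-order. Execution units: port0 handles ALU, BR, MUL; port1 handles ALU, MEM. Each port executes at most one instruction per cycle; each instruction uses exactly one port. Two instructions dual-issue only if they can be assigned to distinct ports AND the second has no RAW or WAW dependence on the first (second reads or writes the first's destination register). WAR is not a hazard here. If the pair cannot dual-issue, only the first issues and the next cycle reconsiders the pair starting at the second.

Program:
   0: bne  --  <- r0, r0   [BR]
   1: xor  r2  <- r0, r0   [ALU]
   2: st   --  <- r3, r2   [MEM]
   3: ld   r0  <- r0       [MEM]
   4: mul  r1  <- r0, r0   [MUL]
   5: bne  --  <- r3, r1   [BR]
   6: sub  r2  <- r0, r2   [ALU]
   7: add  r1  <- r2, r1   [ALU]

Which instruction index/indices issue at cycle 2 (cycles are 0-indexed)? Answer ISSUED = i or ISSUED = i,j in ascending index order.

c0: i0,i1 bne.BR/xor.ALU  2-wide
c1: i2 st.MEM  no-port MEM/MEM
c2: i3 ld.MEM  RAW r0
c3: i4 mul.MUL  no-port MUL/BR
c4: i5,i6 bne.BR/sub.ALU  2-wide
c5: i7 add.ALU  tail

ISSUED = 3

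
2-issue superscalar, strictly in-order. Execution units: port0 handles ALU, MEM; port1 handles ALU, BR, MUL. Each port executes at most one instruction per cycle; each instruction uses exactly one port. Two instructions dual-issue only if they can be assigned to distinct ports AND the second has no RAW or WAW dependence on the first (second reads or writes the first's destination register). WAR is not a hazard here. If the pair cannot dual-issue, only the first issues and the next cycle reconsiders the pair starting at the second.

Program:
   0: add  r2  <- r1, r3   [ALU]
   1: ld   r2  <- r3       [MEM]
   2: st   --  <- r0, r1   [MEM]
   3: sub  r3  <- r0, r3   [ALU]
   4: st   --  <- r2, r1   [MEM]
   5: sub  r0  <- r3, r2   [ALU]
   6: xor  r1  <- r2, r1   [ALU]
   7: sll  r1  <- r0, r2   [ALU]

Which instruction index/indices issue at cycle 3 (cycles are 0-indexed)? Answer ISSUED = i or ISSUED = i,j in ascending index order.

  cy0 -> i0 (add) WAW r2
  cy1 -> i1 (ld) no-port MEM/MEM
  cy2 -> i2+i3 (st+sub) dual
  cy3 -> i4+i5 (st+sub) dual
  cy4 -> i6 (xor) WAW r1
  cy5 -> i7 (sll) tail

ISSUED = 4,5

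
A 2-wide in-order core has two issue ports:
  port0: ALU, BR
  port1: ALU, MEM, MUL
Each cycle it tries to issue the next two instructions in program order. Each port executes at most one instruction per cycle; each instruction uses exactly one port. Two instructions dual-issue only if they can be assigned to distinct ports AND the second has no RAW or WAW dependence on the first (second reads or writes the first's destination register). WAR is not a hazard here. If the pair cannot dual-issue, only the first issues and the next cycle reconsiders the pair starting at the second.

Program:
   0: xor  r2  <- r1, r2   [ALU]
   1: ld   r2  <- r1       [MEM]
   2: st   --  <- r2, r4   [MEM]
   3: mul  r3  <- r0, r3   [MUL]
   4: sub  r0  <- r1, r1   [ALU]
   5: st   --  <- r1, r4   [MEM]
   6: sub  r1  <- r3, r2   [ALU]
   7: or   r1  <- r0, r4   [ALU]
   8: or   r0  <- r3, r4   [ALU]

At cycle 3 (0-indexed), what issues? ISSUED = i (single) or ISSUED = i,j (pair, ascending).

c0: i0 xor.ALU  WAW r2
c1: i1 ld.MEM  no-port MEM/MEM
c2: i2 st.MEM  no-port MEM/MUL
c3: i3,i4 mul.MUL+sub.ALU  pair
c4: i5,i6 st.MEM+sub.ALU  pair
c5: i7,i8 or.ALU+or.ALU  pair

ISSUED = 3,4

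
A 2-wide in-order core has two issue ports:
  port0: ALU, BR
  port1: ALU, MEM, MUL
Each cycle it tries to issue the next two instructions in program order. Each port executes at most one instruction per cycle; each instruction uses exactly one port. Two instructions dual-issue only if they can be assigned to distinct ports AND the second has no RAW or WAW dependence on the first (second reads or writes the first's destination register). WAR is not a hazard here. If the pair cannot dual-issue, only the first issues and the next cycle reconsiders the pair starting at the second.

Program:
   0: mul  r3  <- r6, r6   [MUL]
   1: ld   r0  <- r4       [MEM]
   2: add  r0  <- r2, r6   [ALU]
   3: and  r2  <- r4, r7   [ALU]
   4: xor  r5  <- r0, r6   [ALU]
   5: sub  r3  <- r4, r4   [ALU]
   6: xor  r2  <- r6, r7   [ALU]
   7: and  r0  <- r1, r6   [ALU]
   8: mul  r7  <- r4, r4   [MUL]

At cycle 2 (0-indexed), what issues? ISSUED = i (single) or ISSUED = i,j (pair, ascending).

ISSUED = 2,3

#0 head=0: mul.MUL i0 no-port MUL/MEM
#1 head=1: ld.MEM i1 WAW r0
#2 head=2: add.ALU+and.ALU i2&i3 pair
#3 head=4: xor.ALU+sub.ALU i4&i5 pair
#4 head=6: xor.ALU+and.ALU i6&i7 pair
#5 head=8: mul.MUL i8 tail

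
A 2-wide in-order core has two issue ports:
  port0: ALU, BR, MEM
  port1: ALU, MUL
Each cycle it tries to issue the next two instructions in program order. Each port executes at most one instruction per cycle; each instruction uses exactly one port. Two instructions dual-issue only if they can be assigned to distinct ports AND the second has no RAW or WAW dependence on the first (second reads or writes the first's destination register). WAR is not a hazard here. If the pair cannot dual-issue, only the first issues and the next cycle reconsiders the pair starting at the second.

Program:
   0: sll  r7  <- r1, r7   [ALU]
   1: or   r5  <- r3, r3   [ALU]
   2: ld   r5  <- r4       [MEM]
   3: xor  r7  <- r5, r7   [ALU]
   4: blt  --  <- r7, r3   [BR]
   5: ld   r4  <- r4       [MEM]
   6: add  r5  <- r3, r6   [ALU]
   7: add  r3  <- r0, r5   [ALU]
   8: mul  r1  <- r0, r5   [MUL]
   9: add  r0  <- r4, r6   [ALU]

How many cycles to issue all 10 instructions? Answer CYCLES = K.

CYCLES = 7

c0: i0/i1 sll/or  pair
c1: i2 ld  RAW r5
c2: i3 xor  RAW r7
c3: i4 blt  no-port BR/MEM
c4: i5/i6 ld/add  pair
c5: i7/i8 add/mul  pair
c6: i9 add  tail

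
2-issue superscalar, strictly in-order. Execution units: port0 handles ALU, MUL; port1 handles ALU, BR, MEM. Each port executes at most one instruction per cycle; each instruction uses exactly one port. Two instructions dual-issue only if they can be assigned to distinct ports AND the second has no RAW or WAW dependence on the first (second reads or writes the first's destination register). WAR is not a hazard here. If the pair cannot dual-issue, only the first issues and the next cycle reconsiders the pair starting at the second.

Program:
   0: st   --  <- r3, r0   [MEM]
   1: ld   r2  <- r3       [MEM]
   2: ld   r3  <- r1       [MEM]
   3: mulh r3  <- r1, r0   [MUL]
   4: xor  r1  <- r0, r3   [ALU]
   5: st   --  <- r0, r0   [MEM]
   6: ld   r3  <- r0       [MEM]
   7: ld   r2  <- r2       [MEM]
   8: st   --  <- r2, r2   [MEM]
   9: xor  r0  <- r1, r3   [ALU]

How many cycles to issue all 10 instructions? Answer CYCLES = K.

  cy0 -> i0 (st.MEM) no-port MEM/MEM
  cy1 -> i1 (ld.MEM) no-port MEM/MEM
  cy2 -> i2 (ld.MEM) WAW r3
  cy3 -> i3 (mulh.MUL) RAW r3
  cy4 -> i4,i5 (xor.ALU st.MEM) dual
  cy5 -> i6 (ld.MEM) no-port MEM/MEM
  cy6 -> i7 (ld.MEM) no-port MEM/MEM
  cy7 -> i8,i9 (st.MEM xor.ALU) dual

CYCLES = 8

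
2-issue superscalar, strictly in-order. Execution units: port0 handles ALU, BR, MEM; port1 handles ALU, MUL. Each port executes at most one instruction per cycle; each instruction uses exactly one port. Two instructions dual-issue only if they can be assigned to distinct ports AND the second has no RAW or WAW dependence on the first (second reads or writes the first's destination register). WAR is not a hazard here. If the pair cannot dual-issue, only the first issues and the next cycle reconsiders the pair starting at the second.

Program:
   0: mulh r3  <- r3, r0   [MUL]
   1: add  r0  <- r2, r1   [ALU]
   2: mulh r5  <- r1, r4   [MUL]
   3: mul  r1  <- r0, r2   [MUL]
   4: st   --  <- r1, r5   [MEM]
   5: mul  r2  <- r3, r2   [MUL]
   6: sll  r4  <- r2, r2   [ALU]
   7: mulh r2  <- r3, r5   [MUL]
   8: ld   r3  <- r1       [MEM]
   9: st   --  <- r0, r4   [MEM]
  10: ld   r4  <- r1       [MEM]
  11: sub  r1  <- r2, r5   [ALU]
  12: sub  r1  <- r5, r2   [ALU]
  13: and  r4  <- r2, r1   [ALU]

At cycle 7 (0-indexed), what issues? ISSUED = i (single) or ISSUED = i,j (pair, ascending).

c0: i0,i1 mulh;add  2-wide
c1: i2 mulh  no-port MUL/MUL
c2: i3 mul  RAW r1
c3: i4,i5 st;mul  2-wide
c4: i6,i7 sll;mulh  2-wide
c5: i8 ld  no-port MEM/MEM
c6: i9 st  no-port MEM/MEM
c7: i10,i11 ld;sub  2-wide
c8: i12 sub  RAW r1
c9: i13 and  tail

ISSUED = 10,11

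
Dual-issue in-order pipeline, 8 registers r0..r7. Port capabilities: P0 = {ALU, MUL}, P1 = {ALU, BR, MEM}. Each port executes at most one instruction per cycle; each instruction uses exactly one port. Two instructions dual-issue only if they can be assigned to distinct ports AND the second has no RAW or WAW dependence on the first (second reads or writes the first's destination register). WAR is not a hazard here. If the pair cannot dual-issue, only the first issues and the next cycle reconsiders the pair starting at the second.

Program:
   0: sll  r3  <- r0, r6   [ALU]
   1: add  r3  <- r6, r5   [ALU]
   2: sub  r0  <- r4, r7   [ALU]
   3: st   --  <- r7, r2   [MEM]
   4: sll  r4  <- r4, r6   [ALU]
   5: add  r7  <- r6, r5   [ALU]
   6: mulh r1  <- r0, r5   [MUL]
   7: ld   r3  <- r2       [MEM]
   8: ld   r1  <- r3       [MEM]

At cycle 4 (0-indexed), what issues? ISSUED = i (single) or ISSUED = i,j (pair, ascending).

ISSUED = 7

t=0 i0:sll.ALU ; WAW r3
t=1 i1,i2:add.ALU/sub.ALU ; dual
t=2 i3,i4:st.MEM/sll.ALU ; dual
t=3 i5,i6:add.ALU/mulh.MUL ; dual
t=4 i7:ld.MEM ; no-port MEM/MEM
t=5 i8:ld.MEM ; tail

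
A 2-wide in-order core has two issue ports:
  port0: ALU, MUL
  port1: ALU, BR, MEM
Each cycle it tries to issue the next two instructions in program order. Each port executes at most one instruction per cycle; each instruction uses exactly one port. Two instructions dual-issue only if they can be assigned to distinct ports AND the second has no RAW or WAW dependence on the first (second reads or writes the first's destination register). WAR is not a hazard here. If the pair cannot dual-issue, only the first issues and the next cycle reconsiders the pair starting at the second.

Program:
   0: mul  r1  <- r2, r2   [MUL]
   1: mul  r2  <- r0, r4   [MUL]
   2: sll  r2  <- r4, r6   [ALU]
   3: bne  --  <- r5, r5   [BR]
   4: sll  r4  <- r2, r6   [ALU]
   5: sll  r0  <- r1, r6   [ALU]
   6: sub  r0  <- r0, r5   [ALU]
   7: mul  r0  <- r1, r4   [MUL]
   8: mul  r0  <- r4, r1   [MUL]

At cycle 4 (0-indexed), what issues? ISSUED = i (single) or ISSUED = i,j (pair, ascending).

c0: i0 mul  no-port MUL/MUL
c1: i1 mul  WAW r2
c2: i2,i3 sll bne  dual
c3: i4,i5 sll sll  dual
c4: i6 sub  WAW r0
c5: i7 mul  no-port MUL/MUL
c6: i8 mul  tail

ISSUED = 6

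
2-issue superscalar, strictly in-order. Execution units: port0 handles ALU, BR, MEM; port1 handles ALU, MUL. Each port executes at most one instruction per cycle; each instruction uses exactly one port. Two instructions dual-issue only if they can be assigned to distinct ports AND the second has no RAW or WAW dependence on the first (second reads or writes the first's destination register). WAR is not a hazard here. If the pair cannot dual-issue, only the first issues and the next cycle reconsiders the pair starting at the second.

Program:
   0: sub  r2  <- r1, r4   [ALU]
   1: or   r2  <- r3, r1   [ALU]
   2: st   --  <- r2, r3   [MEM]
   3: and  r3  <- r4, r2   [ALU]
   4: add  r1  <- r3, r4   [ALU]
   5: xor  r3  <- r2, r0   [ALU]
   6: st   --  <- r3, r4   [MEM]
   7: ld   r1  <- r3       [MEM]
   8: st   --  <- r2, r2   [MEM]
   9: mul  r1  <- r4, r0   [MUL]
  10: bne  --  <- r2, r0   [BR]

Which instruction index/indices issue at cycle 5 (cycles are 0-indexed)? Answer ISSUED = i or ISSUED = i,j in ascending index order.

ISSUED = 7

c0: i0 sub  WAW r2
c1: i1 or  RAW r2
c2: i2,i3 st;and  pair
c3: i4,i5 add;xor  pair
c4: i6 st  no-port MEM/MEM
c5: i7 ld  no-port MEM/MEM
c6: i8,i9 st;mul  pair
c7: i10 bne  tail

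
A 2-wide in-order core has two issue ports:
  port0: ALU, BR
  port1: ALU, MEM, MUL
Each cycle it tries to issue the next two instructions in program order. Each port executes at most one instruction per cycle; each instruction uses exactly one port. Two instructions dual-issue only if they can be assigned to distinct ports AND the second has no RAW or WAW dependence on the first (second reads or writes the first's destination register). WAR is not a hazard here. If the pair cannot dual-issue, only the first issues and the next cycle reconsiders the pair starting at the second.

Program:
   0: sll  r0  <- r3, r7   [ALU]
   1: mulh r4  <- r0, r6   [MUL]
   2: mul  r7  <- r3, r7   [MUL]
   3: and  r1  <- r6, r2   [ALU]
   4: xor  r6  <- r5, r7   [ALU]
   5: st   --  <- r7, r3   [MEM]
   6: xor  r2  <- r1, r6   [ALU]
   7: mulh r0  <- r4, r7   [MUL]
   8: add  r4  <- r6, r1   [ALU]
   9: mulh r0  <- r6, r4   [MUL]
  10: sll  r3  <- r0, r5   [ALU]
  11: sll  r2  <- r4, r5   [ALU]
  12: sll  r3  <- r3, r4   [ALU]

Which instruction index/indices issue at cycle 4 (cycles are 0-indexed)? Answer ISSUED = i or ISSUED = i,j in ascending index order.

#0 head=0: sll i0 RAW r0
#1 head=1: mulh i1 no-port MUL/MUL
#2 head=2: mul and i2/i3 dual
#3 head=4: xor st i4/i5 dual
#4 head=6: xor mulh i6/i7 dual
#5 head=8: add i8 RAW r4
#6 head=9: mulh i9 RAW r0
#7 head=10: sll sll i10/i11 dual
#8 head=12: sll i12 tail

ISSUED = 6,7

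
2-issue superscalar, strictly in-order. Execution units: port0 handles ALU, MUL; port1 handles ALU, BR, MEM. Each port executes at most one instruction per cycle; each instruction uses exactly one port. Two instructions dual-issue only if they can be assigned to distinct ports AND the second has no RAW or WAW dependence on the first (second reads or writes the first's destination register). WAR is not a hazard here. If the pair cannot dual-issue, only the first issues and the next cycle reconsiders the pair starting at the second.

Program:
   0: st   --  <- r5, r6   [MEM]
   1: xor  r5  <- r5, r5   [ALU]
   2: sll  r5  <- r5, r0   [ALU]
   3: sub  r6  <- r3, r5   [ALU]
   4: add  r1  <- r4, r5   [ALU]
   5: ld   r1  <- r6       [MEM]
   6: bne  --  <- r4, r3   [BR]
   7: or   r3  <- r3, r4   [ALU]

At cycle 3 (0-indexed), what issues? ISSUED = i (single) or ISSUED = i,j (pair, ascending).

ISSUED = 5

c0: i0/i1 st/xor  pair
c1: i2 sll  RAW r5
c2: i3/i4 sub/add  pair
c3: i5 ld  no-port MEM/BR
c4: i6/i7 bne/or  pair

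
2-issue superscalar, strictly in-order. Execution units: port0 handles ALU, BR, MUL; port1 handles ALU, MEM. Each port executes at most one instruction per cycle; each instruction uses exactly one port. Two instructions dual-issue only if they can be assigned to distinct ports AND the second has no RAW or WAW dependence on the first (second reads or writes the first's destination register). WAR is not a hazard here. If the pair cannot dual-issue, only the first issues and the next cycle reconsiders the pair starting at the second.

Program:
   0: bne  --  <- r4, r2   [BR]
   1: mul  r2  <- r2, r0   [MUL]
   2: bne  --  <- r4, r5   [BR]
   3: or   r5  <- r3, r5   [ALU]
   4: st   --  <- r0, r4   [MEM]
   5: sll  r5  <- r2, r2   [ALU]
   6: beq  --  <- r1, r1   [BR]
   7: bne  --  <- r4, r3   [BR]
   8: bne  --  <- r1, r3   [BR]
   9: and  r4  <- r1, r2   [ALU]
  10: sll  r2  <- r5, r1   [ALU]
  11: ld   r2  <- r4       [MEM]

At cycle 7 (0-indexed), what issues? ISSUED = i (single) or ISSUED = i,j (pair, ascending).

ISSUED = 10

t=0 i0:bne ; no-port BR/MUL
t=1 i1:mul ; no-port MUL/BR
t=2 i2/i3:bne/or ; dual
t=3 i4/i5:st/sll ; dual
t=4 i6:beq ; no-port BR/BR
t=5 i7:bne ; no-port BR/BR
t=6 i8/i9:bne/and ; dual
t=7 i10:sll ; WAW r2
t=8 i11:ld ; tail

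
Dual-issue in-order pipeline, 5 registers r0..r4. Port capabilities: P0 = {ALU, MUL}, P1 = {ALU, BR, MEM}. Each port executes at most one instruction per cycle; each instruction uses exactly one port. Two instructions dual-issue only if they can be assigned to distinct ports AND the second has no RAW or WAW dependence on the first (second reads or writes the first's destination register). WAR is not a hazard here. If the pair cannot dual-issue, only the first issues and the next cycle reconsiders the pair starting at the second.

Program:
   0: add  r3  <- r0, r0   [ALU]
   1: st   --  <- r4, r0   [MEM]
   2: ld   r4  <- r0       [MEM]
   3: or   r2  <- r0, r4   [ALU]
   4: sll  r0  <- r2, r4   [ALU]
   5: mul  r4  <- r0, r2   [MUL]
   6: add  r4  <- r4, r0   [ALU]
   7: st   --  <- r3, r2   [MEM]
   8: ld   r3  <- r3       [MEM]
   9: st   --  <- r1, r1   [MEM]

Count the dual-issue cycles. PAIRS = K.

t=0 i0+i1:add.ALU+st.MEM ; dual
t=1 i2:ld.MEM ; RAW r4
t=2 i3:or.ALU ; RAW r2
t=3 i4:sll.ALU ; RAW r0
t=4 i5:mul.MUL ; RAW+WAW r4
t=5 i6+i7:add.ALU+st.MEM ; dual
t=6 i8:ld.MEM ; no-port MEM/MEM
t=7 i9:st.MEM ; tail

PAIRS = 2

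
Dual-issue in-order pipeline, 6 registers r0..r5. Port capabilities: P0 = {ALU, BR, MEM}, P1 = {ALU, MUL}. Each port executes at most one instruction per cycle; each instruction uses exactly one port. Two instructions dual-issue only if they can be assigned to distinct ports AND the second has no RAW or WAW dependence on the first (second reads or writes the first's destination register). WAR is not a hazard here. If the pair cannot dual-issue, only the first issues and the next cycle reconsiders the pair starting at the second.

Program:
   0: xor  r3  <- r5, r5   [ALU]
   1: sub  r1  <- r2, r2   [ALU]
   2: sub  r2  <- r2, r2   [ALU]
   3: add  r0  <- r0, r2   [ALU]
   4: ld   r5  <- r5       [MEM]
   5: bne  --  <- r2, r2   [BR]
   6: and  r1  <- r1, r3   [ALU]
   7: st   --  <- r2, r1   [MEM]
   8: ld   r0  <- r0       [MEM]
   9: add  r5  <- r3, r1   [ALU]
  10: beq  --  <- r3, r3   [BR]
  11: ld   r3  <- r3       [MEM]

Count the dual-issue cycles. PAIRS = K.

PAIRS = 4

#0 head=0: xor.ALU sub.ALU i0&i1 2-wide
#1 head=2: sub.ALU i2 RAW r2
#2 head=3: add.ALU ld.MEM i3&i4 2-wide
#3 head=5: bne.BR and.ALU i5&i6 2-wide
#4 head=7: st.MEM i7 no-port MEM/MEM
#5 head=8: ld.MEM add.ALU i8&i9 2-wide
#6 head=10: beq.BR i10 no-port BR/MEM
#7 head=11: ld.MEM i11 tail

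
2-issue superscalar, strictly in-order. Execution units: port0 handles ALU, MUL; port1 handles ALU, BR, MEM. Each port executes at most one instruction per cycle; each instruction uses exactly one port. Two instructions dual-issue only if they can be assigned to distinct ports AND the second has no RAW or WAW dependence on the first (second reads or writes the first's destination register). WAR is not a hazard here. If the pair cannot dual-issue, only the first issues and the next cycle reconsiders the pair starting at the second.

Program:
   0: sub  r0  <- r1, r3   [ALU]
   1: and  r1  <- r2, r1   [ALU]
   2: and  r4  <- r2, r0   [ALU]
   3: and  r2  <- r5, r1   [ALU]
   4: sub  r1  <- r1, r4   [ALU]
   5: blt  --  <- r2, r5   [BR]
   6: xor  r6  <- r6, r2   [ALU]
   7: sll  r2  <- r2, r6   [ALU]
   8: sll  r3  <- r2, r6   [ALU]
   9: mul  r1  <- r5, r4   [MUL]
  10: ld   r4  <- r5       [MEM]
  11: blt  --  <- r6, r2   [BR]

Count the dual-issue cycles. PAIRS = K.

c0: i0/i1 sub.ALU+and.ALU  2-wide
c1: i2/i3 and.ALU+and.ALU  2-wide
c2: i4/i5 sub.ALU+blt.BR  2-wide
c3: i6 xor.ALU  RAW r6
c4: i7 sll.ALU  RAW r2
c5: i8/i9 sll.ALU+mul.MUL  2-wide
c6: i10 ld.MEM  no-port MEM/BR
c7: i11 blt.BR  tail

PAIRS = 4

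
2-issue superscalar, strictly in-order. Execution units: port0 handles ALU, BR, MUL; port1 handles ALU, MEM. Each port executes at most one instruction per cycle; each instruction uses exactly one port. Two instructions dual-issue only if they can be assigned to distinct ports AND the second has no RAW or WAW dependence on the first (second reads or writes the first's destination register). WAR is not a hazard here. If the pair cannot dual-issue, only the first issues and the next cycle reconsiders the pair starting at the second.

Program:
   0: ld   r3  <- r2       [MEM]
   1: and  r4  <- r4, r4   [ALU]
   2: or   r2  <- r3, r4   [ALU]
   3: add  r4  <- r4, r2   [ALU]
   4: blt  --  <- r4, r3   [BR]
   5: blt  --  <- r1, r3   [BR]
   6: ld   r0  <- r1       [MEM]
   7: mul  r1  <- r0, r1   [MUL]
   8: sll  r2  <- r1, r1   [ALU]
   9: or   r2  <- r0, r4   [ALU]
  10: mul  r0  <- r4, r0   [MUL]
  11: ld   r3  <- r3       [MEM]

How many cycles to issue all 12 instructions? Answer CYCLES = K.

c0: i0+i1 ld.MEM/and.ALU  dual
c1: i2 or.ALU  RAW r2
c2: i3 add.ALU  RAW r4
c3: i4 blt.BR  no-port BR/BR
c4: i5+i6 blt.BR/ld.MEM  dual
c5: i7 mul.MUL  RAW r1
c6: i8 sll.ALU  WAW r2
c7: i9+i10 or.ALU/mul.MUL  dual
c8: i11 ld.MEM  tail

CYCLES = 9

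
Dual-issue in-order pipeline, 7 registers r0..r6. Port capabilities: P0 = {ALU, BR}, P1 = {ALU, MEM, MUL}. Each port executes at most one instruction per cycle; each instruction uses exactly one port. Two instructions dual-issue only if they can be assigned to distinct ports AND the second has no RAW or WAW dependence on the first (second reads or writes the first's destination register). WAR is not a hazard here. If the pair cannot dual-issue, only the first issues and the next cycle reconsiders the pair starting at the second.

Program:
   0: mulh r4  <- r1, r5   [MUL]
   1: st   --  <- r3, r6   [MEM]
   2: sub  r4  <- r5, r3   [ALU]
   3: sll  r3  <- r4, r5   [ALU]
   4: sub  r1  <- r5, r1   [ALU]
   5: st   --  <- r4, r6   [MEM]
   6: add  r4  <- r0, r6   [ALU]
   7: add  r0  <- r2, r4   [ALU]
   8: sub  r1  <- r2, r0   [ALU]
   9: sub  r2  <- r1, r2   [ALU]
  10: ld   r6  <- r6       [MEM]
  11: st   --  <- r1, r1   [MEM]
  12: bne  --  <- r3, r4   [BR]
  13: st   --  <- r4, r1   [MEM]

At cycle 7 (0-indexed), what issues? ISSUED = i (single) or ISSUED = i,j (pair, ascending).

  cy0 -> i0 (mulh) no-port MUL/MEM
  cy1 -> i1+i2 (st;sub) pair
  cy2 -> i3+i4 (sll;sub) pair
  cy3 -> i5+i6 (st;add) pair
  cy4 -> i7 (add) RAW r0
  cy5 -> i8 (sub) RAW r1
  cy6 -> i9+i10 (sub;ld) pair
  cy7 -> i11+i12 (st;bne) pair
  cy8 -> i13 (st) tail

ISSUED = 11,12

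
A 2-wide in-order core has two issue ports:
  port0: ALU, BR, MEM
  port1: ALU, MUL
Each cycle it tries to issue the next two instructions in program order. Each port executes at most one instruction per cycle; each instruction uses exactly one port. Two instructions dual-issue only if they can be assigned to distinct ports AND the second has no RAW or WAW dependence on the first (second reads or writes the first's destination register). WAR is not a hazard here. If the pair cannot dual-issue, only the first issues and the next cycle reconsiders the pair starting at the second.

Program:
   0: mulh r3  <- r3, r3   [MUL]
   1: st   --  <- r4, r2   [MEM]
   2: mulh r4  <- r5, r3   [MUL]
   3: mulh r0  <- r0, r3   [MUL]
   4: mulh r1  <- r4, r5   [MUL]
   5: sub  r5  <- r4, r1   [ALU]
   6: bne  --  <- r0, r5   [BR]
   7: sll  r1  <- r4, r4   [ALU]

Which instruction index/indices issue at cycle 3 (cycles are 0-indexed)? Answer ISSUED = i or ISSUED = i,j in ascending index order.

ISSUED = 4

#0 head=0: mulh+st i0&i1 dual
#1 head=2: mulh i2 no-port MUL/MUL
#2 head=3: mulh i3 no-port MUL/MUL
#3 head=4: mulh i4 RAW r1
#4 head=5: sub i5 RAW r5
#5 head=6: bne+sll i6&i7 dual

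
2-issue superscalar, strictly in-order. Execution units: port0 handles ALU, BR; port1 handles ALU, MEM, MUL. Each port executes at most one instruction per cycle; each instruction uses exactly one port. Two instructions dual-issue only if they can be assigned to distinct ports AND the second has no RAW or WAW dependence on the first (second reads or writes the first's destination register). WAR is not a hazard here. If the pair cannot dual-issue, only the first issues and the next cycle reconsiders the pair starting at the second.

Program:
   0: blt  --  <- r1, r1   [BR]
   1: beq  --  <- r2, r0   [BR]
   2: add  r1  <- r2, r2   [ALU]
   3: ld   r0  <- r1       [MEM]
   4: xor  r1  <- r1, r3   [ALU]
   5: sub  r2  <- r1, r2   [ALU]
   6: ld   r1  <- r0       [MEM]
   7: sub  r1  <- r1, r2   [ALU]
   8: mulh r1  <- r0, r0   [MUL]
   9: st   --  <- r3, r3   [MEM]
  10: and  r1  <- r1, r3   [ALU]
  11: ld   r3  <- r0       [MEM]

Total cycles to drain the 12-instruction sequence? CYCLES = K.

c0: i0 blt.BR  no-port BR/BR
c1: i1&i2 beq.BR add.ALU  2-wide
c2: i3&i4 ld.MEM xor.ALU  2-wide
c3: i5&i6 sub.ALU ld.MEM  2-wide
c4: i7 sub.ALU  WAW r1
c5: i8 mulh.MUL  no-port MUL/MEM
c6: i9&i10 st.MEM and.ALU  2-wide
c7: i11 ld.MEM  tail

CYCLES = 8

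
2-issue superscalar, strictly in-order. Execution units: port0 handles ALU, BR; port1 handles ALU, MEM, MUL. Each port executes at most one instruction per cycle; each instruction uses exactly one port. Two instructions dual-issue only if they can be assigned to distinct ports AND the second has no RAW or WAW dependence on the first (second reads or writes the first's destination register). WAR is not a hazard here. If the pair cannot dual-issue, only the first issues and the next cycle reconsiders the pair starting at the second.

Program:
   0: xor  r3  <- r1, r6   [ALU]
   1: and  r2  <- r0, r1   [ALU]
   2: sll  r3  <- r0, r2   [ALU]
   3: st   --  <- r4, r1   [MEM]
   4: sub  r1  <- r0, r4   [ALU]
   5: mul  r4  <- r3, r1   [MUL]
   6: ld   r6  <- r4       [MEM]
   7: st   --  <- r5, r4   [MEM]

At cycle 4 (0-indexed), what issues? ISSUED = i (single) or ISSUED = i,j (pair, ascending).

  cy0 -> i0,i1 (xor.ALU+and.ALU) dual
  cy1 -> i2,i3 (sll.ALU+st.MEM) dual
  cy2 -> i4 (sub.ALU) RAW r1
  cy3 -> i5 (mul.MUL) no-port MUL/MEM
  cy4 -> i6 (ld.MEM) no-port MEM/MEM
  cy5 -> i7 (st.MEM) tail

ISSUED = 6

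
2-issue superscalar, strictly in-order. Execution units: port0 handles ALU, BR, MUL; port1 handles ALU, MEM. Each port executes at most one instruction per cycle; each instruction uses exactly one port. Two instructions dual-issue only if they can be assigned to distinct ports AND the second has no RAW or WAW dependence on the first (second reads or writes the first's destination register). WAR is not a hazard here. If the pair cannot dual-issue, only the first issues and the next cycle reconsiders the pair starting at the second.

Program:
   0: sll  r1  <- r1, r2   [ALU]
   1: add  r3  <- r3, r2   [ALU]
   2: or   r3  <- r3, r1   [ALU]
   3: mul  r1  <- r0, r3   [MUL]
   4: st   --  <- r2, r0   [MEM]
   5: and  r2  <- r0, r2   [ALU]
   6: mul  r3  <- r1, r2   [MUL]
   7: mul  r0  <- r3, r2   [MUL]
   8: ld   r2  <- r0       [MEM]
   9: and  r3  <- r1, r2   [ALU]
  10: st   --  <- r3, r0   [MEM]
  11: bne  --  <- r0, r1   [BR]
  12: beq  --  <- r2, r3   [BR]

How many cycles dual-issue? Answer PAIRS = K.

c0: i0+i1 sll add  2-wide
c1: i2 or  RAW r3
c2: i3+i4 mul st  2-wide
c3: i5 and  RAW r2
c4: i6 mul  no-port MUL/MUL
c5: i7 mul  RAW r0
c6: i8 ld  RAW r2
c7: i9 and  RAW r3
c8: i10+i11 st bne  2-wide
c9: i12 beq  tail

PAIRS = 3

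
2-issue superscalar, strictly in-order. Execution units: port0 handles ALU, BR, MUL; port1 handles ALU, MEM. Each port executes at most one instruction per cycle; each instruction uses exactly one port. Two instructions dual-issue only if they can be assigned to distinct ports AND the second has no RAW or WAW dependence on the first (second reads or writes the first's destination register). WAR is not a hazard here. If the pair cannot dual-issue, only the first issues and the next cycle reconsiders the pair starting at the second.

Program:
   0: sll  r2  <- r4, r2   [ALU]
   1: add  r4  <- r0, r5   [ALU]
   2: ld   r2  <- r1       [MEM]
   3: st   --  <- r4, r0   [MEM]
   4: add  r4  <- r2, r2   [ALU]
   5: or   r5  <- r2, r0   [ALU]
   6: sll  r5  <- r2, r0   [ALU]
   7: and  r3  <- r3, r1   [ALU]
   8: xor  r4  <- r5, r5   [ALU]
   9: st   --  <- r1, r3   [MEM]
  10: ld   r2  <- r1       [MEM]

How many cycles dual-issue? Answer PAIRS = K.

PAIRS = 4

c0: i0/i1 sll/add  pair
c1: i2 ld  no-port MEM/MEM
c2: i3/i4 st/add  pair
c3: i5 or  WAW r5
c4: i6/i7 sll/and  pair
c5: i8/i9 xor/st  pair
c6: i10 ld  tail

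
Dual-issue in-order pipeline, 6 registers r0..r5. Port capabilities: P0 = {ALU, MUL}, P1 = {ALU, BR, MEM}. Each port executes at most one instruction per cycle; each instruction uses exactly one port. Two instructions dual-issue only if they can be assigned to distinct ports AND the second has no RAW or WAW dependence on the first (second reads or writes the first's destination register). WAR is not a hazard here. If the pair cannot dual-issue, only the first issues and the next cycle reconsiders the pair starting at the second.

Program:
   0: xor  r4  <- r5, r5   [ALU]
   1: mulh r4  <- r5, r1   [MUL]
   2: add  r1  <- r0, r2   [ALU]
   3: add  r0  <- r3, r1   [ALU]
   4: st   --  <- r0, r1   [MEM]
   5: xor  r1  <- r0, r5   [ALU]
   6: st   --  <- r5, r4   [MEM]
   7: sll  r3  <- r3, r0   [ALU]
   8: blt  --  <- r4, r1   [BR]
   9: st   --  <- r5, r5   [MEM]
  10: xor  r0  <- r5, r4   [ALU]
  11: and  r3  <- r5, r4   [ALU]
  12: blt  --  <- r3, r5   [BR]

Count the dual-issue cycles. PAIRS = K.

t=0 i0:xor ; WAW r4
t=1 i1/i2:mulh;add ; dual
t=2 i3:add ; RAW r0
t=3 i4/i5:st;xor ; dual
t=4 i6/i7:st;sll ; dual
t=5 i8:blt ; no-port BR/MEM
t=6 i9/i10:st;xor ; dual
t=7 i11:and ; RAW r3
t=8 i12:blt ; tail

PAIRS = 4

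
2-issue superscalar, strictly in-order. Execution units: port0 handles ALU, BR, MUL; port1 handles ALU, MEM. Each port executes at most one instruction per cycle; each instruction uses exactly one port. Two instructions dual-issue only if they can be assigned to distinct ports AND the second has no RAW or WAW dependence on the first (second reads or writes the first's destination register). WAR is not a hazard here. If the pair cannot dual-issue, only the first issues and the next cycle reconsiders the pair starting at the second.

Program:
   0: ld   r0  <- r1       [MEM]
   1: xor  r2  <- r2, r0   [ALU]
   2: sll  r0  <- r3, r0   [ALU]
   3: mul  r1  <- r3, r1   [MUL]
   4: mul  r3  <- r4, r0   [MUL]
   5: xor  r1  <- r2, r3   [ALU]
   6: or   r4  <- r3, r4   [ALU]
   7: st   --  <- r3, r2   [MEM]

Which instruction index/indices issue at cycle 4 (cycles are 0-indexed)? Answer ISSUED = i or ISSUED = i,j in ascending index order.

ISSUED = 5,6

0. ld.MEM @i0  | RAW r0
1. xor.ALU sll.ALU @i1,i2  | dual
2. mul.MUL @i3  | no-port MUL/MUL
3. mul.MUL @i4  | RAW r3
4. xor.ALU or.ALU @i5,i6  | dual
5. st.MEM @i7  | tail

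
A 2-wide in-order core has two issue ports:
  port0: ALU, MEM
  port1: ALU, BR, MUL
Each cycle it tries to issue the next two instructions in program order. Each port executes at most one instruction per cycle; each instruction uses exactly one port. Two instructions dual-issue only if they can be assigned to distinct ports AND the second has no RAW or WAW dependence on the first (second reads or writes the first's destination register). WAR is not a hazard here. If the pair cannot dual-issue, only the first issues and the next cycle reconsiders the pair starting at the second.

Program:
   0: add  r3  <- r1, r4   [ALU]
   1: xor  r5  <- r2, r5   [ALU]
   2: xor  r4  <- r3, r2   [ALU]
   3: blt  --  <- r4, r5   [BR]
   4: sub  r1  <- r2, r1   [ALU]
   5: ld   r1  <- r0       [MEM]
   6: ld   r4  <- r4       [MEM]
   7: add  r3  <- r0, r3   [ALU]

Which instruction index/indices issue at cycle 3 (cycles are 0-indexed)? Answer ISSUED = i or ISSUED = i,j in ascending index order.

ISSUED = 5

[0] i0,i1  add xor  -- 2-wide
[1] i2  xor  -- RAW r4
[2] i3,i4  blt sub  -- 2-wide
[3] i5  ld  -- no-port MEM/MEM
[4] i6,i7  ld add  -- 2-wide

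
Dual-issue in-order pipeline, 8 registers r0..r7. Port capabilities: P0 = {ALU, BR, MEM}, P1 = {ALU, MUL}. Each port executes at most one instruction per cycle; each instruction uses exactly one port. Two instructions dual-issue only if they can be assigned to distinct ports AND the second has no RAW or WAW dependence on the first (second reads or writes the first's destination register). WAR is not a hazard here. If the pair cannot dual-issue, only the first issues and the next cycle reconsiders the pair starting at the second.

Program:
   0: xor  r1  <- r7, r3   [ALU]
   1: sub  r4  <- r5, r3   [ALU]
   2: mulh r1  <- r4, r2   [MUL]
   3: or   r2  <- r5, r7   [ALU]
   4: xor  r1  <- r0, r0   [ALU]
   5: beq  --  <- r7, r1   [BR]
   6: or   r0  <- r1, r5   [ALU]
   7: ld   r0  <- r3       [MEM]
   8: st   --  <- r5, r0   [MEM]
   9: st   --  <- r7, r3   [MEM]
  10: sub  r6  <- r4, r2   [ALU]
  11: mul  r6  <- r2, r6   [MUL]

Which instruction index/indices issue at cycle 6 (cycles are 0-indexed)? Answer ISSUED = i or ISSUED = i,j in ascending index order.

  cy0 -> i0/i1 (xor+sub) pair
  cy1 -> i2/i3 (mulh+or) pair
  cy2 -> i4 (xor) RAW r1
  cy3 -> i5/i6 (beq+or) pair
  cy4 -> i7 (ld) no-port MEM/MEM
  cy5 -> i8 (st) no-port MEM/MEM
  cy6 -> i9/i10 (st+sub) pair
  cy7 -> i11 (mul) tail

ISSUED = 9,10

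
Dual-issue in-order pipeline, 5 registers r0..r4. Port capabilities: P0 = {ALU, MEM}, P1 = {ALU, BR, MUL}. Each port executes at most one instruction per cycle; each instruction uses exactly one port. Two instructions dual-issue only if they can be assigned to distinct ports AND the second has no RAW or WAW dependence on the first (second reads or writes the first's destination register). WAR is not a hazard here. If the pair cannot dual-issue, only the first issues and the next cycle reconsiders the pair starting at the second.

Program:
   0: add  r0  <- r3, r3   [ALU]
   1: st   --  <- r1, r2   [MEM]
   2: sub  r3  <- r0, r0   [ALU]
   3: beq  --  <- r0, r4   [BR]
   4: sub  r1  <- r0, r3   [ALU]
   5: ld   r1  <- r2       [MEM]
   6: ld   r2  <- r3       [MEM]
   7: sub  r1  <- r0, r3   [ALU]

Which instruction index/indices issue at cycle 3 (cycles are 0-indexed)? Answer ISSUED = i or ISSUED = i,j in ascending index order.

  cy0 -> i0+i1 (add st) 2-wide
  cy1 -> i2+i3 (sub beq) 2-wide
  cy2 -> i4 (sub) WAW r1
  cy3 -> i5 (ld) no-port MEM/MEM
  cy4 -> i6+i7 (ld sub) 2-wide

ISSUED = 5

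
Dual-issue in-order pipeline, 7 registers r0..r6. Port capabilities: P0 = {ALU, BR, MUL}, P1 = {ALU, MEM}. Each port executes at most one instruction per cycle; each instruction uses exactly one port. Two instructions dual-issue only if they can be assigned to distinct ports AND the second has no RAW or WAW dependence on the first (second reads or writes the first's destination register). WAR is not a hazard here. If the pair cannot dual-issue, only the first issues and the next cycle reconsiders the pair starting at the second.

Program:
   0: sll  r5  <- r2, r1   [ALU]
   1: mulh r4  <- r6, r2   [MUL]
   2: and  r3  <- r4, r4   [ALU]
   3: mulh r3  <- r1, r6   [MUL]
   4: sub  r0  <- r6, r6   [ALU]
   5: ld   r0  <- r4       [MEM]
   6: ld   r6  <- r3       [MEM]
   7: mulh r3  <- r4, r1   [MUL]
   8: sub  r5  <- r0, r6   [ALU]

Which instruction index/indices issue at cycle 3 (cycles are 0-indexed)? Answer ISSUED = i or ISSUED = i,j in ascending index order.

  cy0 -> i0,i1 (sll+mulh) dual
  cy1 -> i2 (and) WAW r3
  cy2 -> i3,i4 (mulh+sub) dual
  cy3 -> i5 (ld) no-port MEM/MEM
  cy4 -> i6,i7 (ld+mulh) dual
  cy5 -> i8 (sub) tail

ISSUED = 5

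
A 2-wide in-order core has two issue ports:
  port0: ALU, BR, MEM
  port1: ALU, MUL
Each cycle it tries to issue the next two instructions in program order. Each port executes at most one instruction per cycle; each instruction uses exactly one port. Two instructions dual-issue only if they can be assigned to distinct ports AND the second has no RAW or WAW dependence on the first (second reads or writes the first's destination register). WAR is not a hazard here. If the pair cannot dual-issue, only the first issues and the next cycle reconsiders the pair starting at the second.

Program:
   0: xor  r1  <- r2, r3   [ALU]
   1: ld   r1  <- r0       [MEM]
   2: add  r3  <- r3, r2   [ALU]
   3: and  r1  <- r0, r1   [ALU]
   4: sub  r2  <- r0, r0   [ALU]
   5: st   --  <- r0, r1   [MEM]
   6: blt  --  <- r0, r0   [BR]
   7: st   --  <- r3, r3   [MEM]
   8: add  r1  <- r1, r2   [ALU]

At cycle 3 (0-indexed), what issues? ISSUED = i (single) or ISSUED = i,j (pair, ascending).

c0: i0 xor.ALU  WAW r1
c1: i1&i2 ld.MEM;add.ALU  2-wide
c2: i3&i4 and.ALU;sub.ALU  2-wide
c3: i5 st.MEM  no-port MEM/BR
c4: i6 blt.BR  no-port BR/MEM
c5: i7&i8 st.MEM;add.ALU  2-wide

ISSUED = 5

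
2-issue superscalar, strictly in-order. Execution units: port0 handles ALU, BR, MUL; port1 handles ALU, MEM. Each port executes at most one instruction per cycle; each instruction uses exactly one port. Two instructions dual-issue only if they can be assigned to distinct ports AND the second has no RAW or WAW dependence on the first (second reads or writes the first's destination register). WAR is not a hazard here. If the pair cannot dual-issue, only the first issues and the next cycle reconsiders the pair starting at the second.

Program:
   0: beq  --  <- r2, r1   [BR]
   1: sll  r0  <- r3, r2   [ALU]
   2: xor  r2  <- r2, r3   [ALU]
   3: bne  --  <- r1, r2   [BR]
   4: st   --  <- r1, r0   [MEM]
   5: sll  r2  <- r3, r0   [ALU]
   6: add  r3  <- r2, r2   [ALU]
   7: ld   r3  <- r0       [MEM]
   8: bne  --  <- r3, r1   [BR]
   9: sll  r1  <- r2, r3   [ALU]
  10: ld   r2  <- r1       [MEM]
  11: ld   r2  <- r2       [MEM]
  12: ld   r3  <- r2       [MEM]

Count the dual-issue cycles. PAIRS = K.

[0] i0&i1  beq sll  -- 2-wide
[1] i2  xor  -- RAW r2
[2] i3&i4  bne st  -- 2-wide
[3] i5  sll  -- RAW r2
[4] i6  add  -- WAW r3
[5] i7  ld  -- RAW r3
[6] i8&i9  bne sll  -- 2-wide
[7] i10  ld  -- no-port MEM/MEM
[8] i11  ld  -- no-port MEM/MEM
[9] i12  ld  -- tail

PAIRS = 3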